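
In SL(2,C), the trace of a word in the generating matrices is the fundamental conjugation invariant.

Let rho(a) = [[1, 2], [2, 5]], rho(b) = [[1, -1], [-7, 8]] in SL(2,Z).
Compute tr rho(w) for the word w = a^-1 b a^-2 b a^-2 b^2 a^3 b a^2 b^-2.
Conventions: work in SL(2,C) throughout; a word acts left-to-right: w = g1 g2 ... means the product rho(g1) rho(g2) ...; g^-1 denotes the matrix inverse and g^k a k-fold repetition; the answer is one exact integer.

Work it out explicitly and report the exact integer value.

-6652500777630

rho(a^-1) = [[5, -2], [-2, 1]]
... * rho(b) = [[1, -1], [-7, 8]]  ->  [[19, -21], [-9, 10]]
... * rho(a^-1) = [[5, -2], [-2, 1]]  ->  [[137, -59], [-65, 28]]
... * rho(a^-1) = [[5, -2], [-2, 1]]  ->  [[803, -333], [-381, 158]]
... * rho(b) = [[1, -1], [-7, 8]]  ->  [[3134, -3467], [-1487, 1645]]
... * rho(a^-1) = [[5, -2], [-2, 1]]  ->  [[22604, -9735], [-10725, 4619]]
... * rho(a^-1) = [[5, -2], [-2, 1]]  ->  [[132490, -54943], [-62863, 26069]]
... * rho(b) = [[1, -1], [-7, 8]]  ->  [[517091, -572034], [-245346, 271415]]
... * rho(b) = [[1, -1], [-7, 8]]  ->  [[4521329, -5093363], [-2145251, 2416666]]
... * rho(a) = [[1, 2], [2, 5]]  ->  [[-5665397, -16424157], [2688081, 7792828]]
... * rho(a) = [[1, 2], [2, 5]]  ->  [[-38513711, -93451579], [18273737, 44340302]]
... * rho(a) = [[1, 2], [2, 5]]  ->  [[-225416869, -544285317], [106954341, 258248984]]
... * rho(b) = [[1, -1], [-7, 8]]  ->  [[3584580350, -4128865667], [-1700788547, 1959037531]]
... * rho(a) = [[1, 2], [2, 5]]  ->  [[-4673150984, -13475167635], [2217286515, 6393610561]]
... * rho(a) = [[1, 2], [2, 5]]  ->  [[-31623486254, -76722140143], [15004507637, 36402625835]]
... * rho(b^-1) = [[8, 1], [7, 1]]  ->  [[-790042871033, -108345626397], [374854441941, 51407133472]]
... * rho(b^-1) = [[8, 1], [7, 1]]  ->  [[-7078762353043, -898388497430], [3358685469832, 426261575413]]
tr = -7078762353043 + 426261575413 = -6652500777630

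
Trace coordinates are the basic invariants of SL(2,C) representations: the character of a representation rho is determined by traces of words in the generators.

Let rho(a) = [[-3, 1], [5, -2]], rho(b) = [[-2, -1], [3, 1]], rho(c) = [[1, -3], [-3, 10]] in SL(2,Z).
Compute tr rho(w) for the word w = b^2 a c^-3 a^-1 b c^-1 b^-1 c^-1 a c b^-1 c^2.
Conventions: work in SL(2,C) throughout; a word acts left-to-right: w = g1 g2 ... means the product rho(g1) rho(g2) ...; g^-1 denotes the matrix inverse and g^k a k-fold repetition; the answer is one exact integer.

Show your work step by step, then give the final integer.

rho(b) = [[-2, -1], [3, 1]]
... * rho(b) = [[-2, -1], [3, 1]]  ->  [[1, 1], [-3, -2]]
... * rho(a) = [[-3, 1], [5, -2]]  ->  [[2, -1], [-1, 1]]
... * rho(c^-1) = [[10, 3], [3, 1]]  ->  [[17, 5], [-7, -2]]
... * rho(c^-1) = [[10, 3], [3, 1]]  ->  [[185, 56], [-76, -23]]
... * rho(c^-1) = [[10, 3], [3, 1]]  ->  [[2018, 611], [-829, -251]]
... * rho(a^-1) = [[-2, -1], [-5, -3]]  ->  [[-7091, -3851], [2913, 1582]]
... * rho(b) = [[-2, -1], [3, 1]]  ->  [[2629, 3240], [-1080, -1331]]
... * rho(c^-1) = [[10, 3], [3, 1]]  ->  [[36010, 11127], [-14793, -4571]]
... * rho(b^-1) = [[1, 1], [-3, -2]]  ->  [[2629, 13756], [-1080, -5651]]
... * rho(c^-1) = [[10, 3], [3, 1]]  ->  [[67558, 21643], [-27753, -8891]]
... * rho(a) = [[-3, 1], [5, -2]]  ->  [[-94459, 24272], [38804, -9971]]
... * rho(c) = [[1, -3], [-3, 10]]  ->  [[-167275, 526097], [68717, -216122]]
... * rho(b^-1) = [[1, 1], [-3, -2]]  ->  [[-1745566, -1219469], [717083, 500961]]
... * rho(c) = [[1, -3], [-3, 10]]  ->  [[1912841, -6957992], [-785800, 2858361]]
... * rho(c) = [[1, -3], [-3, 10]]  ->  [[22786817, -75318443], [-9360883, 30941010]]
tr = 22786817 + 30941010 = 53727827

53727827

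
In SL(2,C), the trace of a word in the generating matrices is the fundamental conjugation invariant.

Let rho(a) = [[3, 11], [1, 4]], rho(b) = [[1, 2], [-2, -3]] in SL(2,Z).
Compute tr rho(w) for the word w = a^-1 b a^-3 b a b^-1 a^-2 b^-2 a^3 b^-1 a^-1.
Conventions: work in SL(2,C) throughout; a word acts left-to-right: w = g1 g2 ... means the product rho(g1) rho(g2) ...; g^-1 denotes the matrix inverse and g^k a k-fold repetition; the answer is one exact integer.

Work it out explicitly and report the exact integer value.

rho(a^-1) = [[4, -11], [-1, 3]]
... * rho(b) = [[1, 2], [-2, -3]]  ->  [[26, 41], [-7, -11]]
... * rho(a^-1) = [[4, -11], [-1, 3]]  ->  [[63, -163], [-17, 44]]
... * rho(a^-1) = [[4, -11], [-1, 3]]  ->  [[415, -1182], [-112, 319]]
... * rho(a^-1) = [[4, -11], [-1, 3]]  ->  [[2842, -8111], [-767, 2189]]
... * rho(b) = [[1, 2], [-2, -3]]  ->  [[19064, 30017], [-5145, -8101]]
... * rho(a) = [[3, 11], [1, 4]]  ->  [[87209, 329772], [-23536, -88999]]
... * rho(b^-1) = [[-3, -2], [2, 1]]  ->  [[397917, 155354], [-107390, -41927]]
... * rho(a^-1) = [[4, -11], [-1, 3]]  ->  [[1436314, -3911025], [-387633, 1055509]]
... * rho(a^-1) = [[4, -11], [-1, 3]]  ->  [[9656281, -27532529], [-2606041, 7430490]]
... * rho(b^-1) = [[-3, -2], [2, 1]]  ->  [[-84033901, -46845091], [22679103, 12642572]]
... * rho(b^-1) = [[-3, -2], [2, 1]]  ->  [[158411521, 121222711], [-42752165, -32715634]]
... * rho(a) = [[3, 11], [1, 4]]  ->  [[596457274, 2227417575], [-160972129, -601136351]]
... * rho(a) = [[3, 11], [1, 4]]  ->  [[4016789397, 15470700314], [-1084052738, -4175238823]]
... * rho(a) = [[3, 11], [1, 4]]  ->  [[27521068505, 106067484623], [-7427397037, -28625535410]]
... * rho(b^-1) = [[-3, -2], [2, 1]]  ->  [[129571763731, 51025347613], [-34968879709, -13770741336]]
... * rho(a^-1) = [[4, -11], [-1, 3]]  ->  [[467261707311, -1272213358202], [-126104777500, 343345452791]]
tr = 467261707311 + 343345452791 = 810607160102

810607160102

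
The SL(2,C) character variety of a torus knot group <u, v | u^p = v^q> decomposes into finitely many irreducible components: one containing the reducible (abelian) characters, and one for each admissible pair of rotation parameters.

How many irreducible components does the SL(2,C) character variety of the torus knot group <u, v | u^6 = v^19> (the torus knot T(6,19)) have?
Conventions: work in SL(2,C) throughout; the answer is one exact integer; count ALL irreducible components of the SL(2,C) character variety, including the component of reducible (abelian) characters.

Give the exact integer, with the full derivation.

46

Gamma = < u, v | u^6 = v^19 > (torus knot T(6,19)); the central element u^6 = v^19 acts as +I or -I in any irreducible SL(2,C) representation.
This locks tr(u) to 2*cos(pi*alpha/6), alpha in 1..5, and tr(v) to 2*cos(pi*beta/19), beta in 1..18, on each component of irreducible characters.
Consistency of u^6 = (-1)^alpha I with v^19 = (-1)^beta I forces alpha = beta (mod 2).
count pairs: odd alpha (3 choices) x odd beta (9), plus even alpha (2) x even beta (9): 3*9 + 2*9 = 45.
That is 45 components of irreducible characters, and with the reducible (abelian) component the total is 46.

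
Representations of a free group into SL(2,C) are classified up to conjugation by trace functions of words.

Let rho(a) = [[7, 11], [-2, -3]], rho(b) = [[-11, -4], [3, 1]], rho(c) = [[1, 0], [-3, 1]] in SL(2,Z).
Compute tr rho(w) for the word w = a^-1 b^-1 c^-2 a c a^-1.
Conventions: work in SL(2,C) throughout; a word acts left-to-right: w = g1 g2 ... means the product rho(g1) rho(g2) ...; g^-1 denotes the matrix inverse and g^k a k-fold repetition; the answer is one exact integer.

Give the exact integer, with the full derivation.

-84960

rho(a^-1) = [[-3, -11], [2, 7]]
... * rho(b^-1) = [[1, 4], [-3, -11]]  ->  [[30, 109], [-19, -69]]
... * rho(c^-1) = [[1, 0], [3, 1]]  ->  [[357, 109], [-226, -69]]
... * rho(c^-1) = [[1, 0], [3, 1]]  ->  [[684, 109], [-433, -69]]
... * rho(a) = [[7, 11], [-2, -3]]  ->  [[4570, 7197], [-2893, -4556]]
... * rho(c) = [[1, 0], [-3, 1]]  ->  [[-17021, 7197], [10775, -4556]]
... * rho(a^-1) = [[-3, -11], [2, 7]]  ->  [[65457, 237610], [-41437, -150417]]
tr = 65457 + -150417 = -84960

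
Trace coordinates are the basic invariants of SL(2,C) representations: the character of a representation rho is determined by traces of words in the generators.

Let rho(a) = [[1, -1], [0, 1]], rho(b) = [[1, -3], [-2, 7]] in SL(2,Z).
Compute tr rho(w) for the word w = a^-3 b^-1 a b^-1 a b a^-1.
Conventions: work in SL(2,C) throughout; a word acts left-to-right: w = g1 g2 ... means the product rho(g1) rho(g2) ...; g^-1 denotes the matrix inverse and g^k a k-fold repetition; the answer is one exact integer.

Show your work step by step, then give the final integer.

rho(a^-1) = [[1, 1], [0, 1]]
... * rho(a^-1) = [[1, 1], [0, 1]]  ->  [[1, 2], [0, 1]]
... * rho(a^-1) = [[1, 1], [0, 1]]  ->  [[1, 3], [0, 1]]
... * rho(b^-1) = [[7, 3], [2, 1]]  ->  [[13, 6], [2, 1]]
... * rho(a) = [[1, -1], [0, 1]]  ->  [[13, -7], [2, -1]]
... * rho(b^-1) = [[7, 3], [2, 1]]  ->  [[77, 32], [12, 5]]
... * rho(a) = [[1, -1], [0, 1]]  ->  [[77, -45], [12, -7]]
... * rho(b) = [[1, -3], [-2, 7]]  ->  [[167, -546], [26, -85]]
... * rho(a^-1) = [[1, 1], [0, 1]]  ->  [[167, -379], [26, -59]]
tr = 167 + -59 = 108

108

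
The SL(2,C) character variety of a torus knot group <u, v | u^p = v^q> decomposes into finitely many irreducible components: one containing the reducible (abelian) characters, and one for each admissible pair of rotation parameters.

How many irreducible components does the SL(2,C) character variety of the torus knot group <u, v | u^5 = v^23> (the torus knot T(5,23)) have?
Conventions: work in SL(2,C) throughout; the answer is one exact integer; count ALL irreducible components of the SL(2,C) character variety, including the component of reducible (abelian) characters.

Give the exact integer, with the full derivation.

In the torus knot group T(5,23), u^5 = v^23 is central, so an irreducible representation sends it to +I or -I (Schur).
On an irreducible component, tr(u) is locked at 2*cos(pi*alpha/5) for some alpha in 1..4, and tr(v) at 2*cos(pi*beta/23) for some beta in 1..22.
Consistency of u^5 = (-1)^alpha I with v^23 = (-1)^beta I forces alpha = beta (mod 2).
Enumerate parity-matched pairs: 2*11 odd-odd plus 2*11 even-even gives 44.
That is 44 components of irreducible characters, and with the reducible (abelian) component the total is 45.

45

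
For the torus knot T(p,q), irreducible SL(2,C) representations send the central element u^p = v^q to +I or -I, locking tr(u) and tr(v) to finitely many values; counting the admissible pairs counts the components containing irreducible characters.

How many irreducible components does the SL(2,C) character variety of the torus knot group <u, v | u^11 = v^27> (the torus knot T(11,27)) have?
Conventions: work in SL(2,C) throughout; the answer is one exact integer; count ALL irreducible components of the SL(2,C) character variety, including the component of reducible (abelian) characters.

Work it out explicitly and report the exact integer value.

131

For T(11,27): irreducibility forces the central element u^11 = v^27 to one of +I, -I.
So on each irreducible component the traces are pinned: tr(u) = 2*cos(pi*alpha/11) with 1 <= alpha <= 10, tr(v) = 2*cos(pi*beta/27) with 1 <= beta <= 26.
u^11 = (-1)^alpha I and v^27 = (-1)^beta I must agree, so alpha and beta have equal parity.
Enumerate parity-matched pairs: 5*13 odd-odd plus 5*13 even-even gives 130.
That is 130 components of irreducible characters, and with the reducible (abelian) component the total is 131.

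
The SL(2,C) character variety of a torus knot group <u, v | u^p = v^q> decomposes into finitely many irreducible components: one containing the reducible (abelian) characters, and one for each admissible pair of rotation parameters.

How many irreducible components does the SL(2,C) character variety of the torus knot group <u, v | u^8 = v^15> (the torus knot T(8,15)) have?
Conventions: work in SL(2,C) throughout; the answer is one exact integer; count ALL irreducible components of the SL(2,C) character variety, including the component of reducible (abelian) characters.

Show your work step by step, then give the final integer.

50

For T(8,15): irreducibility forces the central element u^8 = v^15 to one of +I, -I.
So on each irreducible component the traces are pinned: tr(u) = 2*cos(pi*alpha/8) with 1 <= alpha <= 7, tr(v) = 2*cos(pi*beta/15) with 1 <= beta <= 14.
u^8 = (-1)^alpha I and v^15 = (-1)^beta I must agree, so alpha and beta have equal parity.
Enumerate parity-matched pairs: 4*7 odd-odd plus 3*7 even-even gives 49.
That is 49 components of irreducible characters, and with the reducible (abelian) component the total is 50.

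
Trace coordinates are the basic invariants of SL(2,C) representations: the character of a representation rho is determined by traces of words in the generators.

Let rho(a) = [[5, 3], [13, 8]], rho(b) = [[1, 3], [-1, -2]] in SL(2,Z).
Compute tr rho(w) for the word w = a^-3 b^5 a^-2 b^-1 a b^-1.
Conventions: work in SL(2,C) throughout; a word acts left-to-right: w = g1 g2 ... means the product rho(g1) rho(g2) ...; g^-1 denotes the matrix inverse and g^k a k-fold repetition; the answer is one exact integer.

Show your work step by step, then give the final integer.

-61281805

rho(a^-1) = [[8, -3], [-13, 5]]
... * rho(a^-1) = [[8, -3], [-13, 5]]  ->  [[103, -39], [-169, 64]]
... * rho(a^-1) = [[8, -3], [-13, 5]]  ->  [[1331, -504], [-2184, 827]]
... * rho(b) = [[1, 3], [-1, -2]]  ->  [[1835, 5001], [-3011, -8206]]
... * rho(b) = [[1, 3], [-1, -2]]  ->  [[-3166, -4497], [5195, 7379]]
... * rho(b) = [[1, 3], [-1, -2]]  ->  [[1331, -504], [-2184, 827]]
... * rho(b) = [[1, 3], [-1, -2]]  ->  [[1835, 5001], [-3011, -8206]]
... * rho(b) = [[1, 3], [-1, -2]]  ->  [[-3166, -4497], [5195, 7379]]
... * rho(a^-1) = [[8, -3], [-13, 5]]  ->  [[33133, -12987], [-54367, 21310]]
... * rho(a^-1) = [[8, -3], [-13, 5]]  ->  [[433895, -164334], [-711966, 269651]]
... * rho(b^-1) = [[-2, -3], [1, 1]]  ->  [[-1032124, -1466019], [1693583, 2405549]]
... * rho(a) = [[5, 3], [13, 8]]  ->  [[-24218867, -14824524], [39740052, 24325141]]
... * rho(b^-1) = [[-2, -3], [1, 1]]  ->  [[33613210, 57832077], [-55154963, -94895015]]
tr = 33613210 + -94895015 = -61281805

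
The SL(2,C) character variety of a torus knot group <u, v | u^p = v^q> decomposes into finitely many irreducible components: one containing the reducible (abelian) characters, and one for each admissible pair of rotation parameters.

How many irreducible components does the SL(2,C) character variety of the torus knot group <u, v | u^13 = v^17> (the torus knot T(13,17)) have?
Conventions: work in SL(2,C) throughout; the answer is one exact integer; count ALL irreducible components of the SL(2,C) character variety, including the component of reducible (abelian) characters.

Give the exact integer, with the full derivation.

In the torus knot group T(13,17), u^13 = v^17 is central, so an irreducible representation sends it to +I or -I (Schur).
So on each irreducible component the traces are pinned: tr(u) = 2*cos(pi*alpha/13) with 1 <= alpha <= 12, tr(v) = 2*cos(pi*beta/17) with 1 <= beta <= 16.
u^13 = (-1)^alpha I and v^17 = (-1)^beta I must agree, so alpha and beta have equal parity.
Enumerate parity-matched pairs: 6*8 odd-odd plus 6*8 even-even gives 96.
components with irreducible characters: 96; plus the single component of reducible (abelian) characters: total 97.

97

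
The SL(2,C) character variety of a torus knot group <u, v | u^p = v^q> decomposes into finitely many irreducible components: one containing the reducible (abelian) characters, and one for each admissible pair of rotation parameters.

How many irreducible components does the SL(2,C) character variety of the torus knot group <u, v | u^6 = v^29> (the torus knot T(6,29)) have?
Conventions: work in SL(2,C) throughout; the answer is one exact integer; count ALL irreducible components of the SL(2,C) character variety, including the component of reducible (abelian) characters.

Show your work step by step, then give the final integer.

71

In the torus knot group T(6,29), u^6 = v^29 is central, so an irreducible representation sends it to +I or -I (Schur).
This locks tr(u) to 2*cos(pi*alpha/6), alpha in 1..5, and tr(v) to 2*cos(pi*beta/29), beta in 1..28, on each component of irreducible characters.
The two central values (-1)^alpha I and (-1)^beta I must be the same matrix, so alpha and beta share a parity.
Counting: 3 odd alphas x 14 odd betas + 2 even alphas x 14 even betas = 42 + 28 = 70.
components with irreducible characters: 70; plus the single component of reducible (abelian) characters: total 71.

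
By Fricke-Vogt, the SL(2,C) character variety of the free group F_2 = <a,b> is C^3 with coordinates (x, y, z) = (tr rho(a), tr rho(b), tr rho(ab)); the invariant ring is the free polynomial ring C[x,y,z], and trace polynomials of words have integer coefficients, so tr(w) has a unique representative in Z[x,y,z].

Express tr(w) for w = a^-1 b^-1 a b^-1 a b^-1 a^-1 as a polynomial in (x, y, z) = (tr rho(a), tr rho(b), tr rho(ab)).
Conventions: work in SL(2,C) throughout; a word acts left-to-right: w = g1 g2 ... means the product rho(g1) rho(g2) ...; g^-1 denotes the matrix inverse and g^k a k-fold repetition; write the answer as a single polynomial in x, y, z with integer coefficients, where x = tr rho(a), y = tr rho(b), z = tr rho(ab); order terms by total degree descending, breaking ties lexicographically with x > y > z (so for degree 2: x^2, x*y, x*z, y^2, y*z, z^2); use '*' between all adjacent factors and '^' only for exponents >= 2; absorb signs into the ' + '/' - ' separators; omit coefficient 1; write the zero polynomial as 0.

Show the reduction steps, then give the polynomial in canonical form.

x^3*y^2*z - x^4*y - x^2*y^3 - 2*x^2*y*z^2 + x^3*z + 2*x*y^2*z + x*z^3 + 3*x^2*y - y*z^2 - 4*x*z + y

trace(a^2) = trace(a) * trace(a) - trace(1) = x^2 - 2
trace(a^2 b) = trace(a) * trace(b a) - trace(b) = x*z - y
trace(a^2 b^-1) = trace(a^2) * trace(b) - trace(a^2 b) = x^2*y - x*z - y
apply: trace(a b^-2 a) = trace(a^2 b^-1) * trace(b) - trace(a^2) = x^2*y^2 - x*y*z - x^2 - y^2 + 2
trace(a b a b) = trace(b a) * trace(b a) - trace(1)   [split at repeated b] = z^2 - 2
use: trace(a b a b^-1) = trace(a b a) * trace(b) - trace(a b a b) = x*y*z - y^2 - z^2 + 2
apply: trace(a b^-2 a b) = trace(a b a b^-1) * trace(b) - trace(a b a) = x*y^2*z - y^3 - y*z^2 - x*z + 3*y
apply: trace(b^-1 a b^-1 a b^-1) = trace(a b^-2 a) * trace(b) - trace(a b^-2 a b) = x^2*y^3 - 2*x*y^2*z - x^2*y + y*z^2 + x*z - y
apply: trace(a^3) = trace(a) * trace(a^2) - trace(a) = x^3 - 3*x
apply: trace(a^3 b) = trace(a) * trace(a b a) - trace(a b) = x^2*z - x*y - z
use: trace(a b^-1 a^2) = trace(a^3) * trace(b) - trace(a^3 b) = x^3*y - x^2*z - 2*x*y + z
trace(b a b) = trace(b) * trace(a b) - trace(a) = y*z - x
trace(a^2 b a b) = trace(a) * trace(b a b a) - trace(b a b) = x*z^2 - y*z - x
trace(a b^-1 a^2 b) = trace(a^2 b a) * trace(b) - trace(a^2 b a b) = x^2*y*z - x*y^2 - x*z^2 + x
apply: trace(a b^-1 a b^-1 a) = trace(a b^-1 a^2) * trace(b) - trace(a b^-1 a^2 b) = x^3*y^2 - 2*x^2*y*z - x*y^2 + x*z^2 + y*z - x
use: trace(a b^-1 a b a) = trace(a b a^2) * trace(b) - trace(a b a^2 b) = x^2*y*z - x*y^2 - x*z^2 + x
apply: trace(a b a b a b) = trace(a b a b) * trace(a b) - trace(b a)   [split at repeated a] = z^3 - 3*z
use: trace(a b^-1 a b a b) = trace(a b a b a) * trace(b) - trace(a b a b a b) = x*y*z^2 - y^2*z - z^3 - x*y + 3*z
trace(a b^-1 a b^-1 a b) = trace(a b^-1 a b a) * trace(b) - trace(a b^-1 a b a b) = x^2*y^2*z - x*y^3 - 2*x*y*z^2 + y^2*z + z^3 + 2*x*y - 3*z
trace(b^-1 a b^-1 a b^-1 a) = trace(a b^-1 a b^-1 a) * trace(b) - trace(a b^-1 a b^-1 a b) = x^3*y^3 - 3*x^2*y^2*z + 3*x*y*z^2 - z^3 - 3*x*y + 3*z
apply: trace(a^-1 b^-1 a b^-1 a b^-1) = trace(b^-1 a b^-1 a b^-1) * trace(a) - trace(b^-1 a b^-1 a b^-1 a) = x^2*y^2*z - x^3*y - 2*x*y*z^2 + x^2*z + z^3 + 2*x*y - 3*z
trace(a^-1 b^-1 a b^-1 a b^-1 a^-1) = trace(a^-1 b^-1 a b^-1 a b^-1) * trace(a) - trace(a^-1 b^-1 a b^-1 a b^-1 a) = x^3*y^2*z - x^4*y - x^2*y^3 - 2*x^2*y*z^2 + x^3*z + 2*x*y^2*z + x*z^3 + 3*x^2*y - y*z^2 - 4*x*z + y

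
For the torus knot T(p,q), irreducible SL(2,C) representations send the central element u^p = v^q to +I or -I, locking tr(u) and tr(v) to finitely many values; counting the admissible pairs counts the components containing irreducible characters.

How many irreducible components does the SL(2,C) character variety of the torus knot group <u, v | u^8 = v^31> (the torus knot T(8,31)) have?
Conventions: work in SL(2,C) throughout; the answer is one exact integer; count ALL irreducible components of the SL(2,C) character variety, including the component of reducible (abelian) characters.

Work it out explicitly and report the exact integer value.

106

In the torus knot group T(8,31), u^8 = v^31 is central, so an irreducible representation sends it to +I or -I (Schur).
So on each irreducible component the traces are pinned: tr(u) = 2*cos(pi*alpha/8) with 1 <= alpha <= 7, tr(v) = 2*cos(pi*beta/31) with 1 <= beta <= 30.
Consistency of u^8 = (-1)^alpha I with v^31 = (-1)^beta I forces alpha = beta (mod 2).
Counting: 4 odd alphas x 15 odd betas + 3 even alphas x 15 even betas = 60 + 45 = 105.
Total: 105 irreducible-character components + 1 reducible (abelian) component = 106.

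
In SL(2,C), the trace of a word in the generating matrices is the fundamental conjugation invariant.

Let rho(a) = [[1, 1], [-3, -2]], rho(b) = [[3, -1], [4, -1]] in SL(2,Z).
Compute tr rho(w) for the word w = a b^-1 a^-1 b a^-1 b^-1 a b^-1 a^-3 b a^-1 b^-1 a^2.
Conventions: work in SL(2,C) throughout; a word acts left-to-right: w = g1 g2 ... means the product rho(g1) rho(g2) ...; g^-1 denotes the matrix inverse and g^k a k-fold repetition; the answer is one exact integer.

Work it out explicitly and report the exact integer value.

rho(a) = [[1, 1], [-3, -2]]
... * rho(b^-1) = [[-1, 1], [-4, 3]]  ->  [[-5, 4], [11, -9]]
... * rho(a^-1) = [[-2, -1], [3, 1]]  ->  [[22, 9], [-49, -20]]
... * rho(b) = [[3, -1], [4, -1]]  ->  [[102, -31], [-227, 69]]
... * rho(a^-1) = [[-2, -1], [3, 1]]  ->  [[-297, -133], [661, 296]]
... * rho(b^-1) = [[-1, 1], [-4, 3]]  ->  [[829, -696], [-1845, 1549]]
... * rho(a) = [[1, 1], [-3, -2]]  ->  [[2917, 2221], [-6492, -4943]]
... * rho(b^-1) = [[-1, 1], [-4, 3]]  ->  [[-11801, 9580], [26264, -21321]]
... * rho(a^-1) = [[-2, -1], [3, 1]]  ->  [[52342, 21381], [-116491, -47585]]
... * rho(a^-1) = [[-2, -1], [3, 1]]  ->  [[-40541, -30961], [90227, 68906]]
... * rho(a^-1) = [[-2, -1], [3, 1]]  ->  [[-11801, 9580], [26264, -21321]]
... * rho(b) = [[3, -1], [4, -1]]  ->  [[2917, 2221], [-6492, -4943]]
... * rho(a^-1) = [[-2, -1], [3, 1]]  ->  [[829, -696], [-1845, 1549]]
... * rho(b^-1) = [[-1, 1], [-4, 3]]  ->  [[1955, -1259], [-4351, 2802]]
... * rho(a) = [[1, 1], [-3, -2]]  ->  [[5732, 4473], [-12757, -9955]]
... * rho(a) = [[1, 1], [-3, -2]]  ->  [[-7687, -3214], [17108, 7153]]
tr = -7687 + 7153 = -534

-534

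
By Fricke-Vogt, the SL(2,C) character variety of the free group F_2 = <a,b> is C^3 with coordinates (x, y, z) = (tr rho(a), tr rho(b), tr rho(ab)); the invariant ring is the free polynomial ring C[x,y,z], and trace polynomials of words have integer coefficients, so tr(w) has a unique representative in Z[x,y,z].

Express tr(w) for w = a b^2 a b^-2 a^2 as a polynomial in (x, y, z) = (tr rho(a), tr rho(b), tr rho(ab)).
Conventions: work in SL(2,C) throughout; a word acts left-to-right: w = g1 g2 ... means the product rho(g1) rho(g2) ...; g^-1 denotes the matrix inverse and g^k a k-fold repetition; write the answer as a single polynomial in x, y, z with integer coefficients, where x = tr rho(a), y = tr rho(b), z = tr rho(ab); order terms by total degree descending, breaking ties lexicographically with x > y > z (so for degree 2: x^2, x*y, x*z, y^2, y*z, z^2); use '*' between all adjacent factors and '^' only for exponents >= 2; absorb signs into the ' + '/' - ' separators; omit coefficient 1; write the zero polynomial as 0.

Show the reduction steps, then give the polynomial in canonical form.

x^3*y^3*z - x^4*y^2 - x^2*y^4 - x^2*y^2*z^2 - x*y^3*z + x^4 + 5*x^2*y^2 + y^4 + y^2*z^2 - 4*x^2 - 4*y^2 + 2

trace(b^2 a) = trace(b)*trace(a b) - trace(a) = y*z - x
trace(b^2) = trace(b)*trace(b) - trace(1) = y^2 - 2
trace(b^2 a^2) = trace(a)*trace(b^2 a) - trace(b^2) = x*y*z - x^2 - y^2 + 2
trace(a b^2 a^2) = trace(a)*trace(b^2 a^2) - trace(b^2 a) = x^2*y*z - x^3 - x*y^2 - y*z + 3*x
trace(a^3 b^2 a) = trace(a)*trace(a b^2 a^2) - trace(a b^2 a) = x^3*y*z - x^4 - x^2*y^2 - 2*x*y*z + 4*x^2 + y^2 - 2
trace(b a b a) = trace(a b)*trace(a b) - trace(1)   [split at repeated a] = z^2 - 2
trace(a b a^2 b) = trace(a)*trace(b a b a) - trace(b a b) = x*z^2 - y*z - x
trace(b a^2) = trace(a)*trace(b a) - trace(b) = x*z - y
trace(a b a^2) = trace(a)*trace(b a^2) - trace(b a) = x^2*z - x*y - z
trace(b^2 a b a^2) = trace(b)*trace(a b a^2 b) - trace(a b a^2) = x*y*z^2 - x^2*z - y^2*z + z
trace(b^2 a b a) = trace(b)*trace(a b a b) - trace(a b a) = y*z^2 - x*z - y
trace(a^3 b^2 a b) = trace(a)*trace(b^2 a b a^2) - trace(b^2 a b a) = x^2*y*z^2 - x^3*z - x*y^2*z - y*z^2 + 2*x*z + y
trace(b^-1 a^3 b^2 a) = trace(a^3 b^2 a)*trace(b) - trace(a^3 b^2 a b) = x^3*y^2*z - x^4*y - x^2*y^3 - x^2*y*z^2 + x^3*z - x*y^2*z + 4*x^2*y + y^3 + y*z^2 - 2*x*z - 3*y
trace(a b^2 a b^-2 a^2) = trace(b^-1 a^3 b^2 a)*trace(b) - trace(b^-1 a^3 b^2 a b) = x^3*y^3*z - x^4*y^2 - x^2*y^4 - x^2*y^2*z^2 - x*y^3*z + x^4 + 5*x^2*y^2 + y^4 + y^2*z^2 - 4*x^2 - 4*y^2 + 2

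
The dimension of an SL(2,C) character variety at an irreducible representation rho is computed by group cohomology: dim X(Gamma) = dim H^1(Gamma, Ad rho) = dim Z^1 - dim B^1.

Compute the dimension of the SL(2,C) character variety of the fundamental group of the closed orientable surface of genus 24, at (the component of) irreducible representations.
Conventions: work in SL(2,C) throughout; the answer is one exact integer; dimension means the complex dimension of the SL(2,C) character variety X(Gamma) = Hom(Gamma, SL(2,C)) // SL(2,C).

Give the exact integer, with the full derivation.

138

Gamma = pi_1(Sigma_24) = < a_1, b_1, ..., a_24, b_24 | prod [a_i, b_i] > has 2g = 48 generators and 1 relator.
A cocycle assigns one sl_2 vector per generator subject to the relator condition d_2(z) = 0: dim of the unconstrained space is 3*2g = 144.
d_2 is surjective at irreducible rho (its cokernel H^2 is dual to H^0 = 0), so dim Z^1 = 144 - 3 = 141.
As always at irreducible rho, dim B^1 = 3.
dim X = dim H^1 = 141 - 3 = 138.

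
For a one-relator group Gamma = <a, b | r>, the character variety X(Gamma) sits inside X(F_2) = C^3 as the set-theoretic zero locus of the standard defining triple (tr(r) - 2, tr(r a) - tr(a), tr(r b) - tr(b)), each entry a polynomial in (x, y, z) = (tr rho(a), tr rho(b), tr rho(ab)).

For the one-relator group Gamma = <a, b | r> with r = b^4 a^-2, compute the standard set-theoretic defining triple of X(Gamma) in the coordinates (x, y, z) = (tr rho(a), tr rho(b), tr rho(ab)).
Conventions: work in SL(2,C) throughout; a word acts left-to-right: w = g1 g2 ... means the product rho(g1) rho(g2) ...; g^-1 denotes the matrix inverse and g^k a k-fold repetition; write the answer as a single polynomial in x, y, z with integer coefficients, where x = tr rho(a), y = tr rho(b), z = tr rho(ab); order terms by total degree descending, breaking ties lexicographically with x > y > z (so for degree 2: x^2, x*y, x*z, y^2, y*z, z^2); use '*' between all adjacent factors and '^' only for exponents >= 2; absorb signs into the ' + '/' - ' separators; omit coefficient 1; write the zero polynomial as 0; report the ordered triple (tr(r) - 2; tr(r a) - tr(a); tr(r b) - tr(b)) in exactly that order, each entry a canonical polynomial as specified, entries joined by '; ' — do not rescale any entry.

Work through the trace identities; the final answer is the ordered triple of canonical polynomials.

x^2*y^4 - x*y^3*z - 3*x^2*y^2 - y^4 + 2*x*y*z + x^2 + 4*y^2 - 4; x*y^4 - y^3*z - 3*x*y^2 + 2*y*z; x^2*y^5 - x*y^4*z - 4*x^2*y^3 - y^5 + 3*x*y^2*z + 3*x^2*y + 5*y^3 - x*z - 6*y

tr(b^2) = tr(b) * tr(b) - tr(1) = y^2 - 2
tr(b^3) = tr(b) * tr(b^2) - tr(b) = y^3 - 3*y
tr(b^4) = tr(b) * tr(b^3) - tr(b^2) = y^4 - 4*y^2 + 2
tr(b a b) = tr(b) * tr(a b) - tr(a) = y*z - x
use: tr(b a b^2) = tr(b) * tr(b a b) - tr(b a) = y^2*z - x*y - z
tr(b^4 a) = tr(b) * tr(b a b^2) - tr(b a b) = y^3*z - x*y^2 - 2*y*z + x
use: tr(a^-1 b^4) = tr(b^4) * tr(a) - tr(b^4 a) = x*y^4 - y^3*z - 3*x*y^2 + 2*y*z + x
use: tr(b^4 a^-2) = tr(a^-1 b^4) * tr(a) - tr(a^-1 b^4 a) = x^2*y^4 - x*y^3*z - 3*x^2*y^2 - y^4 + 2*x*y*z + x^2 + 4*y^2 - 2
tr(b^5) = tr(b) * tr(b^4) - tr(b^3)   [square of b] = y^5 - 5*y^3 + 5*y
use: tr(b^5 a) = tr(b) * tr(a b^4) - tr(a b^3)   [square of b] = y^4*z - x*y^3 - 3*y^2*z + 2*x*y + z
tr(b^5 a^-1) = tr(b^5) * tr(a) - tr(b^5 a)   [inverse elimination on a] = x*y^5 - y^4*z - 4*x*y^3 + 3*y^2*z + 3*x*y - z
tr(b^4 a^-2 b) = tr(b^5 a^-1) * tr(a) - tr(b^5)   [inverse elimination on a] = x^2*y^5 - x*y^4*z - 4*x^2*y^3 - y^5 + 3*x*y^2*z + 3*x^2*y + 5*y^3 - x*z - 5*y
assemble the triple (tr(r) - 2; tr(r a) - x; tr(r b) - y)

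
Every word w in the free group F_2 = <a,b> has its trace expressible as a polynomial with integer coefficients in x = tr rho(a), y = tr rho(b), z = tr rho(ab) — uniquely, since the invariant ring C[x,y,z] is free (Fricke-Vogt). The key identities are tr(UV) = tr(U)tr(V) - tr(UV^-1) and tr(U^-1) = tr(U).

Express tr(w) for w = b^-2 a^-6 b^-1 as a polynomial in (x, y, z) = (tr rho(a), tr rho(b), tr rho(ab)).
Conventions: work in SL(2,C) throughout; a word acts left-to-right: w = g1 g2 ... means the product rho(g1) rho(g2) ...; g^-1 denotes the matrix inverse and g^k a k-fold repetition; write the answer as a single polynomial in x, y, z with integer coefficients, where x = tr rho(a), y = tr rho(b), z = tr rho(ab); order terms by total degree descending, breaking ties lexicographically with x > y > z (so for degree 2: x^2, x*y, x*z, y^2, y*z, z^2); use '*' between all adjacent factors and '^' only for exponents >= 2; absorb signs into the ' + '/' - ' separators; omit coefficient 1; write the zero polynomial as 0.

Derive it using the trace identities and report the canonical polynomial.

x^5*y^2*z - x^6*y - x^4*y^3 - x^5*z - 4*x^3*y^2*z + 7*x^4*y + 3*x^2*y^3 + 4*x^3*z + 3*x*y^2*z - 12*x^2*y - y^3 - 3*x*z + 3*y

next, tr(b^-1) = tr(b) = y
tr(b^-1 a) = tr(a) * tr(b) - tr(a b) = x*y - z
tr(b^-1 a^-1) = tr(b^-1) * tr(a) - tr(b^-1 a) = z
and tr(a^-1 b^-2) = tr(b^-1 a^-1) * tr(b) - tr(b^-1 a^-1 b) = y*z - x
and tr(b^-2) = tr(b^-1) * tr(b) - tr(1) = y^2 - 2
tr(a^-2 b^-2) = tr(a^-1 b^-2) * tr(a) - tr(a^-1 b^-2 a) = x*y*z - x^2 - y^2 + 2
tr(b^-2 a^-3) = tr(a^-2 b^-2) * tr(a) - tr(a^-2 b^-2 a) = x^2*y*z - x^3 - x*y^2 - y*z + 3*x
next, tr(b^-2 a^-4) = tr(b^-2 a^-3) * tr(a) - tr(b^-2 a^-2) = x^3*y*z - x^4 - x^2*y^2 - 2*x*y*z + 4*x^2 + y^2 - 2
and tr(a^-5 b^-2) = tr(b^-2 a^-4) * tr(a) - tr(b^-2 a^-3) = x^4*y*z - x^5 - x^3*y^2 - 3*x^2*y*z + 5*x^3 + 2*x*y^2 + y*z - 5*x
tr(a^-6 b^-2) = tr(a^-5 b^-2) * tr(a) - tr(a^-5 b^-2 a) = x^5*y*z - x^6 - x^4*y^2 - 4*x^3*y*z + 6*x^4 + 3*x^2*y^2 + 3*x*y*z - 9*x^2 - y^2 + 2
tr(b^-1 a^-2) = tr(b^-1 a^-1) * tr(a) - tr(b^-1) = x*z - y
and tr(a^-3 b^-1) = tr(b^-1 a^-2) * tr(a) - tr(b^-1 a^-1) = x^2*z - x*y - z
tr(b^-1 a^-4) = tr(a^-3 b^-1) * tr(a) - tr(a^-3 b^-1 a) = x^3*z - x^2*y - 2*x*z + y
tr(a^-2 b^-1 a^-3) = tr(b^-1 a^-4) * tr(a) - tr(b^-1 a^-3) = x^4*z - x^3*y - 3*x^2*z + 2*x*y + z
tr(a^-6 b^-1) = tr(a^-2 b^-1 a^-3) * tr(a) - tr(a^-2 b^-1 a^-2) = x^5*z - x^4*y - 4*x^3*z + 3*x^2*y + 3*x*z - y
and tr(b^-2 a^-6 b^-1) = tr(a^-6 b^-2) * tr(b) - tr(a^-6 b^-1) = x^5*y^2*z - x^6*y - x^4*y^3 - x^5*z - 4*x^3*y^2*z + 7*x^4*y + 3*x^2*y^3 + 4*x^3*z + 3*x*y^2*z - 12*x^2*y - y^3 - 3*x*z + 3*y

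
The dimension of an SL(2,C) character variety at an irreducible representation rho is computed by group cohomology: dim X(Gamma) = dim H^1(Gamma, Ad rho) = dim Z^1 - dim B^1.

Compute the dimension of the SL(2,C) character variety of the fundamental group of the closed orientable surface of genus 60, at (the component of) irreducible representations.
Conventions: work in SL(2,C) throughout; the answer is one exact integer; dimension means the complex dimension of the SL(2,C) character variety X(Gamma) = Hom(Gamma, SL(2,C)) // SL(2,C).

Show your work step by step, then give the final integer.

Gamma = pi_1(Sigma_60) = < a_1, b_1, ..., a_60, b_60 | prod [a_i, b_i] > has 2g = 120 generators and 1 relator.
Before the relator condition, cocycle space has dim 3*120 = 360.
At an irreducible rho, H^2 = coker(d_2) vanishes (Poincare duality: H^2 is dual to H^0 = invariants = 0), so d_2 is surjective onto sl_2 and dim Z^1 = 360 - 3 = 357.
As always at irreducible rho, dim B^1 = 3.
Hence dim X = 357 - 3 = 354.

354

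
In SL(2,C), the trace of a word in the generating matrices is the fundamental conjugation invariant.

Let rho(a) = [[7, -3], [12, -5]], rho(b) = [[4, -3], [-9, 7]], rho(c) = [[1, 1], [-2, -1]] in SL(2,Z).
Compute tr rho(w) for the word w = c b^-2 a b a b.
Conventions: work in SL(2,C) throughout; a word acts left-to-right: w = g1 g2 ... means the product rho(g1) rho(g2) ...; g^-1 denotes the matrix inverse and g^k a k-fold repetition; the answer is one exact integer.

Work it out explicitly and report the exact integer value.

-559650

rho(c) = [[1, 1], [-2, -1]]
... * rho(b^-1) = [[7, 3], [9, 4]]  ->  [[16, 7], [-23, -10]]
... * rho(b^-1) = [[7, 3], [9, 4]]  ->  [[175, 76], [-251, -109]]
... * rho(a) = [[7, -3], [12, -5]]  ->  [[2137, -905], [-3065, 1298]]
... * rho(b) = [[4, -3], [-9, 7]]  ->  [[16693, -12746], [-23942, 18281]]
... * rho(a) = [[7, -3], [12, -5]]  ->  [[-36101, 13651], [51778, -19579]]
... * rho(b) = [[4, -3], [-9, 7]]  ->  [[-267263, 203860], [383323, -292387]]
tr = -267263 + -292387 = -559650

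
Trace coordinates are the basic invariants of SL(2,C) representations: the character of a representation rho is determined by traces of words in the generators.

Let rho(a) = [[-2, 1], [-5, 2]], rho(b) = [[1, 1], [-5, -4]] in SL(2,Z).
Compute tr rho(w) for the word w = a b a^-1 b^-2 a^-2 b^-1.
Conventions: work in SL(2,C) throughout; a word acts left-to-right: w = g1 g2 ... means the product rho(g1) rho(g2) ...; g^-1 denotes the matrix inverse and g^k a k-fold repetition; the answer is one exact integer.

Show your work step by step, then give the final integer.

rho(a) = [[-2, 1], [-5, 2]]
... * rho(b) = [[1, 1], [-5, -4]]  ->  [[-7, -6], [-15, -13]]
... * rho(a^-1) = [[2, -1], [5, -2]]  ->  [[-44, 19], [-95, 41]]
... * rho(b^-1) = [[-4, -1], [5, 1]]  ->  [[271, 63], [585, 136]]
... * rho(b^-1) = [[-4, -1], [5, 1]]  ->  [[-769, -208], [-1660, -449]]
... * rho(a^-1) = [[2, -1], [5, -2]]  ->  [[-2578, 1185], [-5565, 2558]]
... * rho(a^-1) = [[2, -1], [5, -2]]  ->  [[769, 208], [1660, 449]]
... * rho(b^-1) = [[-4, -1], [5, 1]]  ->  [[-2036, -561], [-4395, -1211]]
tr = -2036 + -1211 = -3247

-3247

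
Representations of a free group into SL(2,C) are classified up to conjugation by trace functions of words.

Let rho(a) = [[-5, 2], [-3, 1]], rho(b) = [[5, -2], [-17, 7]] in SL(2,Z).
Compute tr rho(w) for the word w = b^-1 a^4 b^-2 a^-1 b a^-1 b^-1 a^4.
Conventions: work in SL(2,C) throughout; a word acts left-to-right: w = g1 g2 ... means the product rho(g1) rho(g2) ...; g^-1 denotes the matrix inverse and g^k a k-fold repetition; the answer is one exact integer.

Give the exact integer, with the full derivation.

rho(b^-1) = [[7, 2], [17, 5]]
... * rho(a) = [[-5, 2], [-3, 1]]  ->  [[-41, 16], [-100, 39]]
... * rho(a) = [[-5, 2], [-3, 1]]  ->  [[157, -66], [383, -161]]
... * rho(a) = [[-5, 2], [-3, 1]]  ->  [[-587, 248], [-1432, 605]]
... * rho(a) = [[-5, 2], [-3, 1]]  ->  [[2191, -926], [5345, -2259]]
... * rho(b^-1) = [[7, 2], [17, 5]]  ->  [[-405, -248], [-988, -605]]
... * rho(b^-1) = [[7, 2], [17, 5]]  ->  [[-7051, -2050], [-17201, -5001]]
... * rho(a^-1) = [[1, -2], [3, -5]]  ->  [[-13201, 24352], [-32204, 59407]]
... * rho(b) = [[5, -2], [-17, 7]]  ->  [[-479989, 196866], [-1170939, 480257]]
... * rho(a^-1) = [[1, -2], [3, -5]]  ->  [[110609, -24352], [269832, -59407]]
... * rho(b^-1) = [[7, 2], [17, 5]]  ->  [[360279, 99458], [878905, 242629]]
... * rho(a) = [[-5, 2], [-3, 1]]  ->  [[-2099769, 820016], [-5122412, 2000439]]
... * rho(a) = [[-5, 2], [-3, 1]]  ->  [[8038797, -3379522], [19610743, -8244385]]
... * rho(a) = [[-5, 2], [-3, 1]]  ->  [[-30055419, 12698072], [-73320560, 30977101]]
... * rho(a) = [[-5, 2], [-3, 1]]  ->  [[112182879, -47412766], [273671497, -115664019]]
tr = 112182879 + -115664019 = -3481140

-3481140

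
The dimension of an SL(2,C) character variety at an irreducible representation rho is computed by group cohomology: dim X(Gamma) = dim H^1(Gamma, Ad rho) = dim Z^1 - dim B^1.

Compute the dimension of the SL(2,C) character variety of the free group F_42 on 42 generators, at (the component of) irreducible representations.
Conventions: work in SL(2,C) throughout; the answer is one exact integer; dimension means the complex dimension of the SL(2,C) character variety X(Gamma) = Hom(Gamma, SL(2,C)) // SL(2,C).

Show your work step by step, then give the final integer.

The free group F_42: 42 generators, no relators.
A cocycle picks one sl_2 vector per generator freely, giving dim Z^1 = 3*42 = 126.
Irreducibility makes the coboundary map sl_2 -> Z^1 injective (trivial centralizer), so dim B^1 = 3.
Therefore dim X = 126 - 3 = 123.

123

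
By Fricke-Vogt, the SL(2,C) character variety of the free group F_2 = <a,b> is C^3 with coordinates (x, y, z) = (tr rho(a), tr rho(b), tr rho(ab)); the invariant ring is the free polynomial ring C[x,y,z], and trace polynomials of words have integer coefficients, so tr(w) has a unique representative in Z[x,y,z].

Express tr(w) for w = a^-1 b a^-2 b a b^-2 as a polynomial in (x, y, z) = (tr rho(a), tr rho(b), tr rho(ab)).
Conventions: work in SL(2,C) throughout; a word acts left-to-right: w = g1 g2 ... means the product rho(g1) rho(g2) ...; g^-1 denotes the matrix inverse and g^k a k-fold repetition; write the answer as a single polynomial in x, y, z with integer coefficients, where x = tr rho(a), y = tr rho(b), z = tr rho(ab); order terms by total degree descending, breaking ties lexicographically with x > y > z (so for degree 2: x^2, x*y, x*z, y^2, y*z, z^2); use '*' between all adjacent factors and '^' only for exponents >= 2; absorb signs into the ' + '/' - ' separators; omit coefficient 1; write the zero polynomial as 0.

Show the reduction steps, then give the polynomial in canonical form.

-x^3*y^3*z + x^4*y^2 + x^2*y^4 + 2*x^2*y^2*z^2 - x^3*y*z - x*y*z^3 - 5*x^2*y^2 - y^4 - y^2*z^2 + 4*x*y*z + x^2 + 4*y^2 - 2

next, trace(b^2) = trace(b) * trace(b) - trace(1) = y^2 - 2
next, trace(b^2 a) = trace(b) * trace(a b) - trace(a) = y*z - x
next, trace(b^2 a^-1) = trace(b^2) * trace(a) - trace(b^2 a) = x*y^2 - y*z - x
trace(b a^-2 b) = trace(b^2 a^-1) * trace(a) - trace(b^2) = x^2*y^2 - x*y*z - x^2 - y^2 + 2
next, trace(b a b^2) = trace(b) * trace(a b^2) - trace(a b) = y^2*z - x*y - z
and trace(a b a b) = trace(a b) * trace(a b) - trace(1)   [split at repeated a] = z^2 - 2
trace(a b a) = trace(a) * trace(b a) - trace(b) = x*z - y
trace(b a b^2 a) = trace(b) * trace(a b a b) - trace(a b a) = y*z^2 - x*z - y
next, trace(b a b^2 a^-1) = trace(b a b^2) * trace(a) - trace(b a b^2 a) = x*y^2*z - x^2*y - y*z^2 + y
next, trace(b a^-2 b a b) = trace(b a b^2 a^-1) * trace(a) - trace(b a b^2) = x^2*y^2*z - x^3*y - x*y*z^2 - y^2*z + 2*x*y + z
trace(b a b a b a) = trace(b a b a) * trace(b a) - trace(a b)   [split at repeated b] = z^3 - 3*z
trace(b a b a b a^-1) = trace(b a b a b) * trace(a) - trace(b a b a b a) = x*y*z^2 - x^2*z - z^3 - x*y + 3*z
trace(b a^-2 b a b a) = trace(b a b a b a^-1) * trace(a) - trace(b a b a b) = x^2*y*z^2 - x^3*z - x*z^3 - x^2*y - y*z^2 + 4*x*z + y
trace(a^-1 b a^-2 b a b) = trace(b a^-2 b a b) * trace(a) - trace(b a^-2 b a b a) = x^3*y^2*z - x^4*y - 2*x^2*y*z^2 + x^3*z - x*y^2*z + x*z^3 + 3*x^2*y + y*z^2 - 3*x*z - y
next, trace(b^-1 a^-1 b a^-2 b a) = trace(a^-1 b a^-2 b a) * trace(b) - trace(a^-1 b a^-2 b a b) = -x^3*y^2*z + x^4*y + x^2*y^3 + 2*x^2*y*z^2 - x^3*z - x*z^3 - 4*x^2*y - y^3 - y*z^2 + 3*x*z + 3*y
trace(a^-1 b a^-2 b a b^-2) = trace(b^-1 a^-1 b a^-2 b a) * trace(b) - trace(b^-1 a^-1 b a^-2 b a b) = -x^3*y^3*z + x^4*y^2 + x^2*y^4 + 2*x^2*y^2*z^2 - x^3*y*z - x*y*z^3 - 5*x^2*y^2 - y^4 - y^2*z^2 + 4*x*y*z + x^2 + 4*y^2 - 2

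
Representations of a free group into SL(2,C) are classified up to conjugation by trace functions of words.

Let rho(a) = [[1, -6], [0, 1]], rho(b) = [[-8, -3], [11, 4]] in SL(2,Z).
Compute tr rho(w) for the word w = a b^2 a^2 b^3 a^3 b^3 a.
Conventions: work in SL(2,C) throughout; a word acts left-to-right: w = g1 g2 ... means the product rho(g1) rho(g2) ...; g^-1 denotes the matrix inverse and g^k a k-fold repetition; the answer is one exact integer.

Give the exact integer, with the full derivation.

3328249202

rho(a) = [[1, -6], [0, 1]]
... * rho(b) = [[-8, -3], [11, 4]]  ->  [[-74, -27], [11, 4]]
... * rho(b) = [[-8, -3], [11, 4]]  ->  [[295, 114], [-44, -17]]
... * rho(a) = [[1, -6], [0, 1]]  ->  [[295, -1656], [-44, 247]]
... * rho(a) = [[1, -6], [0, 1]]  ->  [[295, -3426], [-44, 511]]
... * rho(b) = [[-8, -3], [11, 4]]  ->  [[-40046, -14589], [5973, 2176]]
... * rho(b) = [[-8, -3], [11, 4]]  ->  [[159889, 61782], [-23848, -9215]]
... * rho(b) = [[-8, -3], [11, 4]]  ->  [[-599510, -232539], [89419, 34684]]
... * rho(a) = [[1, -6], [0, 1]]  ->  [[-599510, 3364521], [89419, -501830]]
... * rho(a) = [[1, -6], [0, 1]]  ->  [[-599510, 6961581], [89419, -1038344]]
... * rho(a) = [[1, -6], [0, 1]]  ->  [[-599510, 10558641], [89419, -1574858]]
... * rho(b) = [[-8, -3], [11, 4]]  ->  [[120941131, 44033094], [-18038790, -6567689]]
... * rho(b) = [[-8, -3], [11, 4]]  ->  [[-483165014, -186691017], [72065741, 27845614]]
... * rho(b) = [[-8, -3], [11, 4]]  ->  [[1811718925, 702730974], [-270224174, -104814767]]
... * rho(a) = [[1, -6], [0, 1]]  ->  [[1811718925, -10167582576], [-270224174, 1516530277]]
tr = 1811718925 + 1516530277 = 3328249202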